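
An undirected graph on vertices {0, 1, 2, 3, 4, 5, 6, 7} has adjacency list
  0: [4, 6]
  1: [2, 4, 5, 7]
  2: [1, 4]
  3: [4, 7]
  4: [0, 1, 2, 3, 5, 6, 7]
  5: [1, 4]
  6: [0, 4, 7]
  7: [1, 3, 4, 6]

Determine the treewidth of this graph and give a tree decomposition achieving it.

Each bag holds 3 vertices, so the decomposition has width 2, which upper-bounds the treewidth. Conversely, {0, 4, 6} is a clique of size 3, and the vertices of any clique must share a bag in every tree decomposition; so some bag has ≥ 3 vertices and tw(G) ≥ 2. Combining the bounds, tw(G) = 2.

Treewidth 2.
One such decomposition:
Bags: B1 = {1, 4, 7}  B2 = {3, 4, 7}  B3 = {4, 6, 7}  B4 = {0, 4, 6}  B5 = {1, 4, 5}  B6 = {1, 2, 4}
Tree: B1–B2, B1–B3, B3–B4, B1–B5, B5–B6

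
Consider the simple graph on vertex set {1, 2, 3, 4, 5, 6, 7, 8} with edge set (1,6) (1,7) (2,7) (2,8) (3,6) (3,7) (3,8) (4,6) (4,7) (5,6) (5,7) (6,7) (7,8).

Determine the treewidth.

2

A width-2 tree decomposition is:
Bags: B1 = {3, 6, 7}  B2 = {3, 7, 8}  B3 = {5, 6, 7}  B4 = {2, 7, 8}  B5 = {4, 6, 7}  B6 = {1, 6, 7}
Tree: B1–B2, B1–B3, B2–B4, B1–B5, B1–B6
Each bag holds 3 vertices, so the decomposition has width 2, which upper-bounds the treewidth. On the other hand G contains the 3-clique {2, 7, 8}. A clique must lie in a single bag of any decomposition, so no decomposition can have width below 2. The upper and lower bounds meet at 2, so that is the treewidth.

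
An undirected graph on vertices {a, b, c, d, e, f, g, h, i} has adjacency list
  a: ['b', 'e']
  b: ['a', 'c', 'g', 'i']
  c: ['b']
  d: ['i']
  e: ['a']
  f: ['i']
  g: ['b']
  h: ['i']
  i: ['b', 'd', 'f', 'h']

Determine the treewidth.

1

A width-1 tree decomposition is:
Bags: B1 = {a, b}  B2 = {b, i}  B3 = {b, c}  B4 = {b, g}  B5 = {a, e}  B6 = {h, i}  B7 = {d, i}  B8 = {f, i}
Tree: B1–B2, B2–B3, B3–B4, B1–B5, B2–B6, B6–B7, B2–B8
Every bag has size at most 2, so the width is 2 − 1 = 1 and tw(G) ≤ 1. G has an edge, so its treewidth is at least 1. Hence tw(G) = 1 exactly.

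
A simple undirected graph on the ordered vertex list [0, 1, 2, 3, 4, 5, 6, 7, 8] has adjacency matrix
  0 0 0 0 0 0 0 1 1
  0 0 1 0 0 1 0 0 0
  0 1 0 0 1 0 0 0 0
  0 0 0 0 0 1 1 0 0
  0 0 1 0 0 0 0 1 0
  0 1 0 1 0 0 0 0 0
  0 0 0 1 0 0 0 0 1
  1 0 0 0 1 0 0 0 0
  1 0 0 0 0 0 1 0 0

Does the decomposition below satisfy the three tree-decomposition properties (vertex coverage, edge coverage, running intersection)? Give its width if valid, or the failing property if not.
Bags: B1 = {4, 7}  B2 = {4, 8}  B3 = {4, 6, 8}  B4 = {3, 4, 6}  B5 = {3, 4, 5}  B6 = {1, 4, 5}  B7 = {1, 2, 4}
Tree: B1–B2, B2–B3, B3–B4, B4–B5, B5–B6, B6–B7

A tree decomposition must satisfy three properties: every vertex lies in some bag; for every edge, both endpoints lie together in some bag; and for every vertex, the bags containing it form a connected subtree. Here vertex 0 appears in no bag, so the decomposition is invalid.

No — vertex 0 appears in no bag.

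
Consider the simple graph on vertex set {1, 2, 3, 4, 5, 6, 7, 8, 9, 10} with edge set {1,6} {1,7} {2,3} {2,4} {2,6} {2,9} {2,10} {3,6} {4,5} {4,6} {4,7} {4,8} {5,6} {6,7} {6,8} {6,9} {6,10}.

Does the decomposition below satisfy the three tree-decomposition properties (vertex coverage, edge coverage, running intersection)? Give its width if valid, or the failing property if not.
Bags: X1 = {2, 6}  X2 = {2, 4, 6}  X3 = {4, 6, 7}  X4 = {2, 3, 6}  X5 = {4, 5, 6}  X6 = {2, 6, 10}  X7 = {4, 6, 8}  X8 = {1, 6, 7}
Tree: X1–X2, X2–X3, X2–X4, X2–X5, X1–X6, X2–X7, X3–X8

No — vertex 9 appears in no bag.

A tree decomposition must satisfy three properties: every vertex lies in some bag; for every edge, both endpoints lie together in some bag; and for every vertex, the bags containing it form a connected subtree. Here vertex 9 appears in no bag, so the decomposition is invalid.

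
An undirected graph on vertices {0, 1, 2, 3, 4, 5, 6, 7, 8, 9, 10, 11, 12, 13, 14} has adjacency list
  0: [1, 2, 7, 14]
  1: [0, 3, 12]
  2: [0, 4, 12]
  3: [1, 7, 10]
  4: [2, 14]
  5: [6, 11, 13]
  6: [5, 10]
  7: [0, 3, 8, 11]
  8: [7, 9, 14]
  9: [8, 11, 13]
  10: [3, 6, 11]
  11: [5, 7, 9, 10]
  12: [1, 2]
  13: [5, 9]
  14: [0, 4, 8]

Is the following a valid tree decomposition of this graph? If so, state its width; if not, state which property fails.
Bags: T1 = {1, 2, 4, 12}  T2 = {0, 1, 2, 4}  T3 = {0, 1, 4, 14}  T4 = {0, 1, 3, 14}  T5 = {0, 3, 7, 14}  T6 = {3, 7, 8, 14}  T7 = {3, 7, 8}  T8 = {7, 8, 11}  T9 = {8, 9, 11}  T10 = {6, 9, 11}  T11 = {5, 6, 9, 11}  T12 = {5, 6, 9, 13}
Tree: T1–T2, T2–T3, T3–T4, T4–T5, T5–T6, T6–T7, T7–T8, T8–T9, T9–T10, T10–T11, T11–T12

A tree decomposition must satisfy three properties: every vertex lies in some bag; for every edge, both endpoints lie together in some bag; and for every vertex, the bags containing it form a connected subtree. Here vertex 10 appears in no bag, so the decomposition is invalid.

No — vertex 10 appears in no bag.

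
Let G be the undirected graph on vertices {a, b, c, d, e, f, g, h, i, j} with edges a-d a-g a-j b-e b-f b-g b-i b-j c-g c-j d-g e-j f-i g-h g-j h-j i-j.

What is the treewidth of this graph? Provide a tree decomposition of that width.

Treewidth 2.
Bags: B1 = {g, h, j}  B2 = {b, g, j}  B3 = {a, g, j}  B4 = {a, d, g}  B5 = {b, i, j}  B6 = {c, g, j}  B7 = {b, e, j}  B8 = {b, f, i}
Tree: B1–B2, B2–B3, B3–B4, B2–B5, B1–B6, B2–B7, B5–B8

Each bag holds 3 vertices, so the decomposition has width 2, which upper-bounds the treewidth. On the other hand G contains the 3-clique {a, d, g}. A clique must lie in a single bag of any decomposition, so no decomposition can have width below 2. Therefore the treewidth is 2.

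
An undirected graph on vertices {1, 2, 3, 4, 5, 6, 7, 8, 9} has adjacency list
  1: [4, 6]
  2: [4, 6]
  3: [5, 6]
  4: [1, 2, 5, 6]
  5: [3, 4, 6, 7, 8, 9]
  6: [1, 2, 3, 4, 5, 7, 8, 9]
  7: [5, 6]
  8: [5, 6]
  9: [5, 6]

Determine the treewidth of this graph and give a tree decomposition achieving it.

Treewidth 2.
Bags: B1 = {4, 5, 6}  B2 = {5, 6, 8}  B3 = {1, 4, 6}  B4 = {5, 6, 9}  B5 = {3, 5, 6}  B6 = {5, 6, 7}  B7 = {2, 4, 6}
Tree: B1–B2, B1–B3, B1–B4, B2–B5, B5–B6, B1–B7

The largest bag has 3 vertices, giving width 2; this decomposition certifies tw(G) ≤ 2. On the other hand G contains the 3-clique {1, 4, 6}. A clique must lie in a single bag of any decomposition, so no decomposition can have width below 2. Combining the bounds, tw(G) = 2.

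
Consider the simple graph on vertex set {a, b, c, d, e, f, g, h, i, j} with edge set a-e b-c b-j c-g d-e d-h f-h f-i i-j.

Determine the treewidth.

1

A width-1 tree decomposition is:
Bags: B1 = {c, g}  B2 = {b, c}  B3 = {b, j}  B4 = {i, j}  B5 = {f, i}  B6 = {f, h}  B7 = {d, h}  B8 = {d, e}  B9 = {a, e}
Tree: B1–B2, B2–B3, B3–B4, B4–B5, B5–B6, B6–B7, B7–B8, B8–B9
The largest bag has 2 vertices, giving width 1; this decomposition certifies tw(G) ≤ 1. Any graph with an edge has treewidth ≥ 1, and G has the edge g–c. The upper and lower bounds meet at 1, so that is the treewidth.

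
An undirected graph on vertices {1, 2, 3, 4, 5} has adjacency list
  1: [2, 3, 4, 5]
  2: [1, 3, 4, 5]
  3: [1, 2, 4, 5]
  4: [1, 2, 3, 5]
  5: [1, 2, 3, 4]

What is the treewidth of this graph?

A width-4 tree decomposition is:
Bags: B1 = {1, 2, 3, 4, 5}
Tree: (single bag)
With just one bag of size 5, the width is 5 − 1 = 4, so tw(G) ≤ 4. Conversely, {1, 2, 3, 4, 5} is a clique of size 5, and the vertices of any clique must share a bag in every tree decomposition; so some bag has ≥ 5 vertices and tw(G) ≥ 4. Combining the bounds, tw(G) = 4.

4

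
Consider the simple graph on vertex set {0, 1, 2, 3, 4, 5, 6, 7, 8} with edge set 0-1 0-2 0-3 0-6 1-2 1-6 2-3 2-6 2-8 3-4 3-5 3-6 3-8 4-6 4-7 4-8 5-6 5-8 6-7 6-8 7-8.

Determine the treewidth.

3

A width-3 tree decomposition is:
Bags: B1 = {2, 3, 6, 8}  B2 = {0, 2, 3, 6}  B3 = {3, 5, 6, 8}  B4 = {3, 4, 6, 8}  B5 = {0, 1, 2, 6}  B6 = {4, 6, 7, 8}
Tree: B1–B2, B1–B3, B1–B4, B2–B5, B4–B6
The largest bag has 4 vertices, giving width 3; this decomposition certifies tw(G) ≤ 3. On the other hand G contains the 4-clique {0, 1, 2, 6}. A clique must lie in a single bag of any decomposition, so no decomposition can have width below 3. The upper and lower bounds meet at 3, so that is the treewidth.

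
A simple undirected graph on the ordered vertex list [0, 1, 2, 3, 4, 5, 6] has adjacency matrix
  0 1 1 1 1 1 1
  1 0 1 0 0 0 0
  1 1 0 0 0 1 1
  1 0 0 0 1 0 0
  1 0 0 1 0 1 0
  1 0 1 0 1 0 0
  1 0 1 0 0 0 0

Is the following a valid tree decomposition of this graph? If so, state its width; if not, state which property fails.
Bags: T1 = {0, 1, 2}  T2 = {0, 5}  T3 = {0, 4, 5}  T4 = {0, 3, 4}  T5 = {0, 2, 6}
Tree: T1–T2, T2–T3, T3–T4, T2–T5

No — edge (2,5) lies in no bag.

A tree decomposition must satisfy three properties: every vertex lies in some bag; for every edge, both endpoints lie together in some bag; and for every vertex, the bags containing it form a connected subtree. Here edge (2,5) lies in no bag, so the decomposition is invalid.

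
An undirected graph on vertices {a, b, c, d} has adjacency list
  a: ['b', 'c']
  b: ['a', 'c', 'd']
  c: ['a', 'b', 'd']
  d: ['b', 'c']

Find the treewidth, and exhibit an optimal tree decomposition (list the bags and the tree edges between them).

Every bag has size at most 3, so the width is 3 − 1 = 2 and tw(G) ≤ 2. For the lower bound, the 3 vertices {b, c, d} are pairwise adjacent, and any tree decomposition puts a clique entirely inside one bag — forcing width ≥ 2. Combining the bounds, tw(G) = 2.

Treewidth 2.
One such decomposition:
Bags: B1 = {b, c, d}  B2 = {a, b, c}
Tree: B1–B2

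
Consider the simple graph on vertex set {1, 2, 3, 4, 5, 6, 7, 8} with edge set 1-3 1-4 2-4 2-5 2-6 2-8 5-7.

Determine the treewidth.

1

A width-1 tree decomposition is:
Bags: B1 = {2, 5}  B2 = {2, 4}  B3 = {2, 8}  B4 = {5, 7}  B5 = {1, 4}  B6 = {1, 3}  B7 = {2, 6}
Tree: B1–B2, B2–B3, B1–B4, B2–B5, B5–B6, B3–B7
Each bag holds 2 vertices, so the decomposition has width 1, which upper-bounds the treewidth. G has an edge, so its treewidth is at least 1. Combining the bounds, tw(G) = 1.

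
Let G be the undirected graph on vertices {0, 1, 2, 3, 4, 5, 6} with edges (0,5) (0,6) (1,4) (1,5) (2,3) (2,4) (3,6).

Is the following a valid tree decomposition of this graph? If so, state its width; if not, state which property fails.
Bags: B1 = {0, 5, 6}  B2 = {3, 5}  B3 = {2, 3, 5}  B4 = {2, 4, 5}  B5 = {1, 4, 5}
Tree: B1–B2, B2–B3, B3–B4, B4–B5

No — edge (6,3) lies in no bag.

A tree decomposition must satisfy three properties: every vertex lies in some bag; for every edge, both endpoints lie together in some bag; and for every vertex, the bags containing it form a connected subtree. Here edge (6,3) lies in no bag, so the decomposition is invalid.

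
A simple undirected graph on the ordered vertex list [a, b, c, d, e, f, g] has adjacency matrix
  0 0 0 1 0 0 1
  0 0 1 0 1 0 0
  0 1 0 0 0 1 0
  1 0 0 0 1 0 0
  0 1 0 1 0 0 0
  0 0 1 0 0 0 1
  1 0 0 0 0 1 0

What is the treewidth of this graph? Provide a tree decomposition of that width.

The largest bag has 3 vertices, giving width 2; this decomposition certifies tw(G) ≤ 2. Since d–a–g–f–c–b–e–d is a cycle in G, G is not acyclic. Forests are exactly the graphs of treewidth ≤ 1, so tw(G) ≥ 2. The upper and lower bounds meet at 2, so that is the treewidth.

Treewidth 2.
One such decomposition:
Bags: B1 = {a, d, g}  B2 = {d, f, g}  B3 = {c, d, f}  B4 = {b, c, d}  B5 = {b, d, e}
Tree: B1–B2, B2–B3, B3–B4, B4–B5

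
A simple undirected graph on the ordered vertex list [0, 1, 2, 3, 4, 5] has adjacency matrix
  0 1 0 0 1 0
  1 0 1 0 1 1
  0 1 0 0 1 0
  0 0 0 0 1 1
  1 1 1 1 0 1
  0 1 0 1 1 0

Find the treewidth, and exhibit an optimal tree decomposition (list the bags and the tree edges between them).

The largest bag has 3 vertices, giving width 2; this decomposition certifies tw(G) ≤ 2. Conversely, {0, 1, 4} is a clique of size 3, and the vertices of any clique must share a bag in every tree decomposition; so some bag has ≥ 3 vertices and tw(G) ≥ 2. The upper and lower bounds meet at 2, so that is the treewidth.

Treewidth 2.
One such decomposition:
Bags: B1 = {0, 1, 4}  B2 = {1, 4, 5}  B3 = {3, 4, 5}  B4 = {1, 2, 4}
Tree: B1–B2, B2–B3, B1–B4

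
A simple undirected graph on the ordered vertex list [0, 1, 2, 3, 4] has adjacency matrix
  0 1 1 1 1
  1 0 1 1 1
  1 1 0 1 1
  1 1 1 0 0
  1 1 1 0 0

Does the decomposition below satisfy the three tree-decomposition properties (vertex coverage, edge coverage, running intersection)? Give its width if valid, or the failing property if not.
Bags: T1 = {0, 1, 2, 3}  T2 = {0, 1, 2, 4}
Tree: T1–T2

Yes; width 3.

Vertex coverage: the bags together contain {0, 1, 2, 3, 4}, the full vertex set. Edge coverage: each edge of G has both endpoints in at least one bag. Running intersection: for every vertex, the bags containing it form a connected subtree. All three properties hold, so this is a valid tree decomposition of width max|bag| − 1 = 3, and hence tw(G) ≤ 3.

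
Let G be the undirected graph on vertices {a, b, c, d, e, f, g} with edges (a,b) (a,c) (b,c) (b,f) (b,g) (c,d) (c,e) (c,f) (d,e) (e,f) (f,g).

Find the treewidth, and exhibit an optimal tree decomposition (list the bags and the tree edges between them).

Treewidth 2.
One such decomposition:
Bags: B1 = {b, c, f}  B2 = {c, e, f}  B3 = {b, f, g}  B4 = {c, d, e}  B5 = {a, b, c}
Tree: B1–B2, B1–B3, B2–B4, B1–B5

The largest bag has 3 vertices, giving width 2; this decomposition certifies tw(G) ≤ 2. Conversely, {b, f, g} is a clique of size 3, and the vertices of any clique must share a bag in every tree decomposition; so some bag has ≥ 3 vertices and tw(G) ≥ 2. Combining the bounds, tw(G) = 2.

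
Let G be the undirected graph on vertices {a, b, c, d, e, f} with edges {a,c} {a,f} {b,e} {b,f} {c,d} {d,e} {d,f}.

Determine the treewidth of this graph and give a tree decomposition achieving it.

Treewidth 2.
One such decomposition:
Bags: B1 = {b, d, e}  B2 = {b, d, f}  B3 = {c, d, f}  B4 = {a, c, f}
Tree: B1–B2, B2–B3, B3–B4

Each bag holds 3 vertices, so the decomposition has width 2, which upper-bounds the treewidth. For the lower bound, G contains the cycle e–b–f–d–e, so G is not a forest; only forests have treewidth ≤ 1, hence tw(G) ≥ 2. Therefore the treewidth is 2.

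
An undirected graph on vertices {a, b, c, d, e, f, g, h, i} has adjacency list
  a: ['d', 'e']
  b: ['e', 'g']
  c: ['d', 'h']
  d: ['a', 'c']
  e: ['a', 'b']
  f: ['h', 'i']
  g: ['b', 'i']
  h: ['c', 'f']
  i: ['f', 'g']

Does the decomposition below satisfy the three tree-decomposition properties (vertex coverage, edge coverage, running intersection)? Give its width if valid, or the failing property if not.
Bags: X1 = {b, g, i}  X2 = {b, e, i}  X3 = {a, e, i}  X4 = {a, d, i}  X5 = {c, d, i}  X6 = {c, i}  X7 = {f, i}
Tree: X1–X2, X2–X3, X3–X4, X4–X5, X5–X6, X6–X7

No — vertex h appears in no bag.

A tree decomposition must satisfy three properties: every vertex lies in some bag; for every edge, both endpoints lie together in some bag; and for every vertex, the bags containing it form a connected subtree. Here vertex h appears in no bag, so the decomposition is invalid.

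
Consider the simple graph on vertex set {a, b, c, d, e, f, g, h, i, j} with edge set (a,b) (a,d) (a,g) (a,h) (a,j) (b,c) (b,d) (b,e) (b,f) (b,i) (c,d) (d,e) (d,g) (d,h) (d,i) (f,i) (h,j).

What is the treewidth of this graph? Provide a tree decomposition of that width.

Treewidth 2.
One such decomposition:
Bags: B1 = {a, b, d}  B2 = {a, d, h}  B3 = {b, d, e}  B4 = {b, d, i}  B5 = {b, f, i}  B6 = {a, d, g}  B7 = {a, h, j}  B8 = {b, c, d}
Tree: B1–B2, B1–B3, B1–B4, B4–B5, B1–B6, B2–B7, B1–B8

Each bag holds 3 vertices, so the decomposition has width 2, which upper-bounds the treewidth. On the other hand G contains the 3-clique {a, d, g}. A clique must lie in a single bag of any decomposition, so no decomposition can have width below 2. Combining the bounds, tw(G) = 2.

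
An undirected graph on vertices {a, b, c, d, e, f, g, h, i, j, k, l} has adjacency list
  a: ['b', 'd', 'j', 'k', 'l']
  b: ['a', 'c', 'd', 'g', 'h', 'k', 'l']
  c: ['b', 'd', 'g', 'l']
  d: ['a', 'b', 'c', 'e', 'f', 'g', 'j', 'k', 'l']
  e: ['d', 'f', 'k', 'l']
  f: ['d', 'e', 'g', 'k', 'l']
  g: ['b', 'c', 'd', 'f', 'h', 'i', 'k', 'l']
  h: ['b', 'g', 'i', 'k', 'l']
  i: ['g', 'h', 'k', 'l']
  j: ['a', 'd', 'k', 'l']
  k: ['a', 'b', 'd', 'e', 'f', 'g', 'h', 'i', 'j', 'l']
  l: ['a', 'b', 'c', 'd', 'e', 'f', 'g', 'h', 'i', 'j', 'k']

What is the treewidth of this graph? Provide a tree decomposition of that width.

Treewidth 4.
One such decomposition:
Bags: B1 = {b, c, d, g, l}  B2 = {b, d, g, k, l}  B3 = {a, b, d, k, l}  B4 = {b, g, h, k, l}  B5 = {g, h, i, k, l}  B6 = {d, f, g, k, l}  B7 = {a, d, j, k, l}  B8 = {d, e, f, k, l}
Tree: B1–B2, B2–B3, B2–B4, B4–B5, B2–B6, B3–B7, B6–B8

Every bag has size at most 5, so the width is 5 − 1 = 4 and tw(G) ≤ 4. On the other hand G contains the 5-clique {b, c, d, g, l}. A clique must lie in a single bag of any decomposition, so no decomposition can have width below 4. Therefore the treewidth is 4.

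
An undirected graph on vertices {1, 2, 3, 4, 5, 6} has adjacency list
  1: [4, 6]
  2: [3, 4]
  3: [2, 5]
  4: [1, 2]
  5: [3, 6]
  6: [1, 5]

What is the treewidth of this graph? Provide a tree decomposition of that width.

The largest bag has 3 vertices, giving width 2; this decomposition certifies tw(G) ≤ 2. For the lower bound, G contains the cycle 2–4–1–6–5–3–2, so G is not a forest; only forests have treewidth ≤ 1, hence tw(G) ≥ 2. Combining the bounds, tw(G) = 2.

Treewidth 2.
One optimal decomposition is:
Bags: B1 = {1, 2, 4}  B2 = {1, 2, 6}  B3 = {2, 5, 6}  B4 = {2, 3, 5}
Tree: B1–B2, B2–B3, B3–B4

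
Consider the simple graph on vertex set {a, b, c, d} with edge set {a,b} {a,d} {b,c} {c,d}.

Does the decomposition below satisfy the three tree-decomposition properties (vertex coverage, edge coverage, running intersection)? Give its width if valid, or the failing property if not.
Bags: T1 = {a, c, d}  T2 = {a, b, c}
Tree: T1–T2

Checking the three conditions: (i) the bags cover all of {a, b, c, d}; (ii) for each edge, some bag contains both endpoints; (iii) the bags containing any fixed vertex form a subtree. All hold, so the decomposition is valid with width 3 − 1 = 2.

Yes; width 2.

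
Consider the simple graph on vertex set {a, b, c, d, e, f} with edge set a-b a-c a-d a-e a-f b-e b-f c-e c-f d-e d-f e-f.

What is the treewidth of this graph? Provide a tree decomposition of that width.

Treewidth 3.
One optimal decomposition is:
Bags: B1 = {a, d, e, f}  B2 = {a, c, e, f}  B3 = {a, b, e, f}
Tree: B1–B2, B1–B3

Each bag holds 4 vertices, so the decomposition has width 3, which upper-bounds the treewidth. For the lower bound, the 4 vertices {a, d, e, f} are pairwise adjacent, and any tree decomposition puts a clique entirely inside one bag — forcing width ≥ 3. Hence tw(G) = 3 exactly.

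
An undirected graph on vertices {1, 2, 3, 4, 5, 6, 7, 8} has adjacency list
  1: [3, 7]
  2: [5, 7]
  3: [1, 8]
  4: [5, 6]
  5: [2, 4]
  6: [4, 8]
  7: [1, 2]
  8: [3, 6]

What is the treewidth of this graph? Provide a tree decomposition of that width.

The largest bag has 3 vertices, giving width 2; this decomposition certifies tw(G) ≤ 2. Since 6–4–5–2–7–1–3–8–6 is a cycle in G, G is not acyclic. Forests are exactly the graphs of treewidth ≤ 1, so tw(G) ≥ 2. The upper and lower bounds meet at 2, so that is the treewidth.

Treewidth 2.
One optimal decomposition is:
Bags: B1 = {4, 5, 6}  B2 = {2, 5, 6}  B3 = {2, 6, 7}  B4 = {1, 6, 7}  B5 = {1, 3, 6}  B6 = {3, 6, 8}
Tree: B1–B2, B2–B3, B3–B4, B4–B5, B5–B6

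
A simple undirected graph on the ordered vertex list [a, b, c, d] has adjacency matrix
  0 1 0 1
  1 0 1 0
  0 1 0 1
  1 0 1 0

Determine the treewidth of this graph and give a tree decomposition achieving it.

Treewidth 2.
One such decomposition:
Bags: B1 = {a, c, d}  B2 = {a, b, c}
Tree: B1–B2

The largest bag has 3 vertices, giving width 2; this decomposition certifies tw(G) ≤ 2. For the lower bound, G contains the cycle c–d–a–b–c, so G is not a forest; only forests have treewidth ≤ 1, hence tw(G) ≥ 2. Combining the bounds, tw(G) = 2.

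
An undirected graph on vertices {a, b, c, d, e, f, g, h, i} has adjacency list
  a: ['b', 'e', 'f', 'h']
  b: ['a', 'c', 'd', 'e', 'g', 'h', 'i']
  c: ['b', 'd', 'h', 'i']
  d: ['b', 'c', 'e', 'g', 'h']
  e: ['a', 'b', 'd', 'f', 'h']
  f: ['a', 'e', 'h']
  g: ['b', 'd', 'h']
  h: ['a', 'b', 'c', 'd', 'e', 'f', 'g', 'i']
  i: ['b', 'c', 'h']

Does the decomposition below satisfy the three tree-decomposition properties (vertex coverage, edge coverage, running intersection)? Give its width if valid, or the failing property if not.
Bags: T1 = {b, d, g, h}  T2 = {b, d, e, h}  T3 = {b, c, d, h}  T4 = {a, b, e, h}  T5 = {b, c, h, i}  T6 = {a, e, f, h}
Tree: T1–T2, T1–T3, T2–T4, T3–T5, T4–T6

Checking the three conditions: (i) the bags cover all of {a, b, c, d, e, f, g, h, i}; (ii) for each edge, some bag contains both endpoints; (iii) the bags containing any fixed vertex form a subtree. All hold, so the decomposition is valid with width 4 − 1 = 3.

Yes; width 3.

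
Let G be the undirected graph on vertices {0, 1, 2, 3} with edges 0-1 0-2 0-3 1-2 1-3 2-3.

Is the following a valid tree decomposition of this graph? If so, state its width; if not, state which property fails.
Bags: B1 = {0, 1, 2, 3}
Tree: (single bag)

Checking the three conditions: (i) the bags cover all of {0, 1, 2, 3}; (ii) for each edge, some bag contains both endpoints; (iii) the bags containing any fixed vertex form a subtree. All hold, so the decomposition is valid with width 4 − 1 = 3.

Yes; width 3.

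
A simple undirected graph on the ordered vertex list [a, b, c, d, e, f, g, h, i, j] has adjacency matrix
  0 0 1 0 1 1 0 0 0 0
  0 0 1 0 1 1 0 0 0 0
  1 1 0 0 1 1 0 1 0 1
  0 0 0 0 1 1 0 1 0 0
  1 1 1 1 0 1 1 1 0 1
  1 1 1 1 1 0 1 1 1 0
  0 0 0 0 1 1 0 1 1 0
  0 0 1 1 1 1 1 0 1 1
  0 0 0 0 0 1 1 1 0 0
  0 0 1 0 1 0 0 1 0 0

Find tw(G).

3

A width-3 tree decomposition is:
Bags: B1 = {e, f, g, h}  B2 = {c, e, f, h}  B3 = {c, e, h, j}  B4 = {b, c, e, f}  B5 = {a, c, e, f}  B6 = {f, g, h, i}  B7 = {d, e, f, h}
Tree: B1–B2, B2–B3, B2–B4, B2–B5, B1–B6, B1–B7
The largest bag has 4 vertices, giving width 3; this decomposition certifies tw(G) ≤ 3. For the lower bound, the 4 vertices {c, e, h, j} are pairwise adjacent, and any tree decomposition puts a clique entirely inside one bag — forcing width ≥ 3. Therefore the treewidth is 3.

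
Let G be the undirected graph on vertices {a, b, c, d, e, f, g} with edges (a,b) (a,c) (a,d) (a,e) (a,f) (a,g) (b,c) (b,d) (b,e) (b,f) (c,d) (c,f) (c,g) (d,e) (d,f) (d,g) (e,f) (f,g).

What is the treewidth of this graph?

4

A width-4 tree decomposition is:
Bags: B1 = {a, b, c, d, f}  B2 = {a, b, d, e, f}  B3 = {a, c, d, f, g}
Tree: B1–B2, B1–B3
The largest bag has 5 vertices, giving width 4; this decomposition certifies tw(G) ≤ 4. For the lower bound, the 5 vertices {a, b, d, e, f} are pairwise adjacent, and any tree decomposition puts a clique entirely inside one bag — forcing width ≥ 4. Hence tw(G) = 4 exactly.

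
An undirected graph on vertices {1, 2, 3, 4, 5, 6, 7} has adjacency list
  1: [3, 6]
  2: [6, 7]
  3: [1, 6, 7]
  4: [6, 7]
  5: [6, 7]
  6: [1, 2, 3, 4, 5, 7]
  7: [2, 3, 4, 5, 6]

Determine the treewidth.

2

A width-2 tree decomposition is:
Bags: B1 = {3, 6, 7}  B2 = {1, 3, 6}  B3 = {5, 6, 7}  B4 = {4, 6, 7}  B5 = {2, 6, 7}
Tree: B1–B2, B1–B3, B3–B4, B4–B5
The largest bag has 3 vertices, giving width 2; this decomposition certifies tw(G) ≤ 2. For the lower bound, the 3 vertices {1, 3, 6} are pairwise adjacent, and any tree decomposition puts a clique entirely inside one bag — forcing width ≥ 2. Hence tw(G) = 2 exactly.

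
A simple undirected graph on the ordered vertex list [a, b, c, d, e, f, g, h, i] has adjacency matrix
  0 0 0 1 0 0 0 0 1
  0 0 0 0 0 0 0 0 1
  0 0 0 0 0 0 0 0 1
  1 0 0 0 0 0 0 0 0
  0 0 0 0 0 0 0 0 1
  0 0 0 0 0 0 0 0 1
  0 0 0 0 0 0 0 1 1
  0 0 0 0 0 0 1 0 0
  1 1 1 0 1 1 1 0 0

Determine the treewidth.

A width-1 tree decomposition is:
Bags: B1 = {g, i}  B2 = {b, i}  B3 = {c, i}  B4 = {a, i}  B5 = {a, d}  B6 = {g, h}  B7 = {f, i}  B8 = {e, i}
Tree: B1–B2, B2–B3, B1–B4, B4–B5, B1–B6, B3–B7, B7–B8
Each bag holds 2 vertices, so the decomposition has width 1, which upper-bounds the treewidth. Any graph with an edge has treewidth ≥ 1, and G has the edge g–i. Combining the bounds, tw(G) = 1.

1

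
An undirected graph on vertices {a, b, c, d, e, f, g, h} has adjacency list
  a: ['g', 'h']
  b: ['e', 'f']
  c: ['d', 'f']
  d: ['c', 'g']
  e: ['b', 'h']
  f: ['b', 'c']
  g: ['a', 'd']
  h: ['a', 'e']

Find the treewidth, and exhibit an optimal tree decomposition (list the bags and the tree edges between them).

Treewidth 2.
Bags: B1 = {c, d, f}  B2 = {d, f, g}  B3 = {a, f, g}  B4 = {a, f, h}  B5 = {e, f, h}  B6 = {b, e, f}
Tree: B1–B2, B2–B3, B3–B4, B4–B5, B5–B6

The largest bag has 3 vertices, giving width 2; this decomposition certifies tw(G) ≤ 2. Since f–c–d–g–a–h–e–b–f is a cycle in G, G is not acyclic. Forests are exactly the graphs of treewidth ≤ 1, so tw(G) ≥ 2. Combining the bounds, tw(G) = 2.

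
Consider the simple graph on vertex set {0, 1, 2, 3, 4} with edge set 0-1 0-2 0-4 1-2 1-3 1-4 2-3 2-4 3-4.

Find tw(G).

3

A width-3 tree decomposition is:
Bags: B1 = {0, 1, 2, 4}  B2 = {1, 2, 3, 4}
Tree: B1–B2
Each bag holds 4 vertices, so the decomposition has width 3, which upper-bounds the treewidth. Conversely, {0, 1, 2, 4} is a clique of size 4, and the vertices of any clique must share a bag in every tree decomposition; so some bag has ≥ 4 vertices and tw(G) ≥ 3. Combining the bounds, tw(G) = 3.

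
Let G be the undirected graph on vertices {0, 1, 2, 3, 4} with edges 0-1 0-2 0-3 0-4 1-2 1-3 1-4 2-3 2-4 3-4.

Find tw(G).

A width-4 tree decomposition is:
Bags: B1 = {0, 1, 2, 3, 4}
Tree: (single bag)
A single bag containing all 5 vertices is trivially a valid decomposition of width 4. For the lower bound, the 5 vertices {0, 1, 2, 3, 4} are pairwise adjacent, and any tree decomposition puts a clique entirely inside one bag — forcing width ≥ 4. Therefore the treewidth is 4.

4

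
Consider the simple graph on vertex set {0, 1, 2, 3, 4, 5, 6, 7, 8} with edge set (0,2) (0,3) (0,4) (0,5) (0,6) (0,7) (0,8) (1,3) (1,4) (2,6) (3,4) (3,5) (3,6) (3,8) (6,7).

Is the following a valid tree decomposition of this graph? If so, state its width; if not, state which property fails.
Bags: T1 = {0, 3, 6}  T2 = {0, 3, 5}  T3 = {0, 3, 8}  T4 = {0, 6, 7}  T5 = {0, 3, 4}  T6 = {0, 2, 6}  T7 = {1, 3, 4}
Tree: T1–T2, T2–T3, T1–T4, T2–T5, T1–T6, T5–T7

Yes; width 2.

Vertex coverage: the bags together contain {0, 1, 2, 3, 4, 5, 6, 7, 8}, the full vertex set. Edge coverage: each edge of G has both endpoints in at least one bag. Running intersection: for every vertex, the bags containing it form a connected subtree. All three properties hold, so this is a valid tree decomposition of width max|bag| − 1 = 2, and hence tw(G) ≤ 2.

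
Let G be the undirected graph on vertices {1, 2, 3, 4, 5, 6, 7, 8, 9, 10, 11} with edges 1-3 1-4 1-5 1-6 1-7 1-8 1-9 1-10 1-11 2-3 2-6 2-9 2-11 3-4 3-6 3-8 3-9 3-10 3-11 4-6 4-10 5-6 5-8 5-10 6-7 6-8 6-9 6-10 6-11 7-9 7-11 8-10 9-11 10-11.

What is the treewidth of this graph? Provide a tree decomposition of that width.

Treewidth 4.
Bags: B1 = {1, 3, 6, 9, 11}  B2 = {1, 3, 6, 10, 11}  B3 = {1, 3, 6, 8, 10}  B4 = {1, 5, 6, 8, 10}  B5 = {1, 6, 7, 9, 11}  B6 = {1, 3, 4, 6, 10}  B7 = {2, 3, 6, 9, 11}
Tree: B1–B2, B2–B3, B3–B4, B1–B5, B3–B6, B1–B7

Every bag has size at most 5, so the width is 5 − 1 = 4 and tw(G) ≤ 4. Conversely, {1, 3, 6, 9, 11} is a clique of size 5, and the vertices of any clique must share a bag in every tree decomposition; so some bag has ≥ 5 vertices and tw(G) ≥ 4. Hence tw(G) = 4 exactly.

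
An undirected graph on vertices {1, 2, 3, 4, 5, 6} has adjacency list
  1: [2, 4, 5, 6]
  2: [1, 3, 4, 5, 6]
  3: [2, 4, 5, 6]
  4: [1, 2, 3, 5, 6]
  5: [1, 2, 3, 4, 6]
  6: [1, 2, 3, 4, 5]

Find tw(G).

A width-4 tree decomposition is:
Bags: B1 = {1, 2, 4, 5, 6}  B2 = {2, 3, 4, 5, 6}
Tree: B1–B2
The largest bag has 5 vertices, giving width 4; this decomposition certifies tw(G) ≤ 4. On the other hand G contains the 5-clique {1, 2, 4, 5, 6}. A clique must lie in a single bag of any decomposition, so no decomposition can have width below 4. The upper and lower bounds meet at 4, so that is the treewidth.

4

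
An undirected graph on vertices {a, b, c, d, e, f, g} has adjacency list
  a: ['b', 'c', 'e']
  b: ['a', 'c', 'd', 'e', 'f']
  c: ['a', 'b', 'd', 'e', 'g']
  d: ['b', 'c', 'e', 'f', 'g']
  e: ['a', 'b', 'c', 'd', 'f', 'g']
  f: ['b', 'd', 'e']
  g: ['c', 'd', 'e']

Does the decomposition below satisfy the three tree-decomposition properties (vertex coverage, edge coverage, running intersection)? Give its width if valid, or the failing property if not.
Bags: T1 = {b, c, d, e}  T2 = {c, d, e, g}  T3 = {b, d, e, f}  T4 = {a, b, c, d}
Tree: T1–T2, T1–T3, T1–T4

No — edge (e,a) lies in no bag.

A tree decomposition must satisfy three properties: every vertex lies in some bag; for every edge, both endpoints lie together in some bag; and for every vertex, the bags containing it form a connected subtree. Here edge (e,a) lies in no bag, so the decomposition is invalid.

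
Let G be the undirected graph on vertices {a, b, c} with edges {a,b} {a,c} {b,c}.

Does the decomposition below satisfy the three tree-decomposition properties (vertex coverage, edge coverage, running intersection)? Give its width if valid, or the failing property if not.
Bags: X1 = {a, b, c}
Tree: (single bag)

Yes; width 2.

Checking the three conditions: (i) the bags cover all of {a, b, c}; (ii) for each edge, some bag contains both endpoints; (iii) the bags containing any fixed vertex form a subtree. All hold, so the decomposition is valid with width 3 − 1 = 2.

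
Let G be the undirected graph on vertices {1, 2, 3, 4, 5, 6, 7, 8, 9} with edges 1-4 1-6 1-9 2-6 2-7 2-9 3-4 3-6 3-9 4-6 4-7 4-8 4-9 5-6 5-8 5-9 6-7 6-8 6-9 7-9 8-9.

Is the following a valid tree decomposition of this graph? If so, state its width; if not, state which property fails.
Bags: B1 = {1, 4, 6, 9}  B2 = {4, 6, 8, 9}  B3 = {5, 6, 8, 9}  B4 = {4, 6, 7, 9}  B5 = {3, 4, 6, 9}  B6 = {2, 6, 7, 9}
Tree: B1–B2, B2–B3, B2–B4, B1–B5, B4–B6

Vertex coverage: the bags together contain {1, 2, 3, 4, 5, 6, 7, 8, 9}, the full vertex set. Edge coverage: each edge of G has both endpoints in at least one bag. Running intersection: for every vertex, the bags containing it form a connected subtree. All three properties hold, so this is a valid tree decomposition of width max|bag| − 1 = 3, and hence tw(G) ≤ 3.

Yes; width 3.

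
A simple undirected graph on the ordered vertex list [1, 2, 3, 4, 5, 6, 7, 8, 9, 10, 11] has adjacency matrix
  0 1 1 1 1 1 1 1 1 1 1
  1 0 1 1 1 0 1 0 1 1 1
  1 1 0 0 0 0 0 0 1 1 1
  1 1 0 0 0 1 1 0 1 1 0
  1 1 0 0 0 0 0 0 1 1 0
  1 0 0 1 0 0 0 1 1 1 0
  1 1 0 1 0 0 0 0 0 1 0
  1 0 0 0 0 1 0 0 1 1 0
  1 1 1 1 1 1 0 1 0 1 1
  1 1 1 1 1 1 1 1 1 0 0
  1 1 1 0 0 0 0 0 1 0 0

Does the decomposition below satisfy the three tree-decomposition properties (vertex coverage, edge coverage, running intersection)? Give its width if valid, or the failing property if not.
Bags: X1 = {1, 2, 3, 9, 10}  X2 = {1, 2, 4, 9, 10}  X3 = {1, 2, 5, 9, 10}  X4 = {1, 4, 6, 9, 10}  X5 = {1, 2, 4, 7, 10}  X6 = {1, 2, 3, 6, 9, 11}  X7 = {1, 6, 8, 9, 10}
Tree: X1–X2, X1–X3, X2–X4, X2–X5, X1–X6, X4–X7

A tree decomposition must satisfy three properties: every vertex lies in some bag; for every edge, both endpoints lie together in some bag; and for every vertex, the bags containing it form a connected subtree. Here bags containing vertex 6 are not connected in the tree, so the decomposition is invalid.

No — bags containing vertex 6 are not connected in the tree.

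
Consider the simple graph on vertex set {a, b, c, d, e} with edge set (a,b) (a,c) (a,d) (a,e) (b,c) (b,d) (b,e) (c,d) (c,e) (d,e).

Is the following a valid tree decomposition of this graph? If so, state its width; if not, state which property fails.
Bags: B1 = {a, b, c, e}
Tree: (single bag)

A tree decomposition must satisfy three properties: every vertex lies in some bag; for every edge, both endpoints lie together in some bag; and for every vertex, the bags containing it form a connected subtree. Here vertex d appears in no bag, so the decomposition is invalid.

No — vertex d appears in no bag.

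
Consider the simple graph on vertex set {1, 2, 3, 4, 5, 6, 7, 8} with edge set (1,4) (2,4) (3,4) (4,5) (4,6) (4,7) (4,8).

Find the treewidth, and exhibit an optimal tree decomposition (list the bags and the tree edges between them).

Every bag has size at most 2, so the width is 2 − 1 = 1 and tw(G) ≤ 1. Since G has at least one edge (e.g. 1–4), it is not an edgeless graph, so tw(G) ≥ 1. Therefore the treewidth is 1.

Treewidth 1.
One such decomposition:
Bags: B1 = {1, 4}  B2 = {4, 6}  B3 = {4, 7}  B4 = {2, 4}  B5 = {4, 5}  B6 = {3, 4}  B7 = {4, 8}
Tree: B1–B2, B2–B3, B2–B4, B1–B5, B3–B6, B4–B7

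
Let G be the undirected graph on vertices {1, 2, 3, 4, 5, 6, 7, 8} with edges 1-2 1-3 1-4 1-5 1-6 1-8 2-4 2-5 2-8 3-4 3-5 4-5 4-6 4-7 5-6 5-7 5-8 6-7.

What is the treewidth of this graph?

3

A width-3 tree decomposition is:
Bags: B1 = {1, 4, 5, 6}  B2 = {4, 5, 6, 7}  B3 = {1, 3, 4, 5}  B4 = {1, 2, 4, 5}  B5 = {1, 2, 5, 8}
Tree: B1–B2, B1–B3, B3–B4, B4–B5
Each bag holds 4 vertices, so the decomposition has width 3, which upper-bounds the treewidth. On the other hand G contains the 4-clique {1, 2, 5, 8}. A clique must lie in a single bag of any decomposition, so no decomposition can have width below 3. Combining the bounds, tw(G) = 3.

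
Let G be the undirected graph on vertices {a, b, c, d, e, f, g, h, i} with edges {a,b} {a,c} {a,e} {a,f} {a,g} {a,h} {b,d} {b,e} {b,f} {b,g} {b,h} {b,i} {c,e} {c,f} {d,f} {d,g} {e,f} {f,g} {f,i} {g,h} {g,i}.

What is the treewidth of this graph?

3

A width-3 tree decomposition is:
Bags: B1 = {a, b, f, g}  B2 = {b, d, f, g}  B3 = {b, f, g, i}  B4 = {a, b, e, f}  B5 = {a, c, e, f}  B6 = {a, b, g, h}
Tree: B1–B2, B2–B3, B1–B4, B4–B5, B1–B6
Each bag holds 4 vertices, so the decomposition has width 3, which upper-bounds the treewidth. On the other hand G contains the 4-clique {a, b, g, h}. A clique must lie in a single bag of any decomposition, so no decomposition can have width below 3. Combining the bounds, tw(G) = 3.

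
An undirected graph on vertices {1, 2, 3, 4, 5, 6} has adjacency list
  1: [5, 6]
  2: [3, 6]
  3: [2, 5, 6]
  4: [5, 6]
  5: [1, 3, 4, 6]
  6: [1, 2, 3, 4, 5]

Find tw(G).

2

A width-2 tree decomposition is:
Bags: B1 = {2, 3, 6}  B2 = {3, 5, 6}  B3 = {1, 5, 6}  B4 = {4, 5, 6}
Tree: B1–B2, B2–B3, B2–B4
Every bag has size at most 3, so the width is 3 − 1 = 2 and tw(G) ≤ 2. On the other hand G contains the 3-clique {2, 3, 6}. A clique must lie in a single bag of any decomposition, so no decomposition can have width below 2. Combining the bounds, tw(G) = 2.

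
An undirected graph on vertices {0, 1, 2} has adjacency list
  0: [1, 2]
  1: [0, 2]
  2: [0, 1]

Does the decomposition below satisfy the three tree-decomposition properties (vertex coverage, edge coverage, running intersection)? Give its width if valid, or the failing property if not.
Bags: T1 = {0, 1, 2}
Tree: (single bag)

Yes; width 2.

Every vertex of G appears in some bag (union = {0, 1, 2}); every edge is covered by a bag; and for each vertex v the set of bags containing v is connected in the bag tree. The decomposition is therefore valid. The largest bag has 3 vertices, so the width is 2.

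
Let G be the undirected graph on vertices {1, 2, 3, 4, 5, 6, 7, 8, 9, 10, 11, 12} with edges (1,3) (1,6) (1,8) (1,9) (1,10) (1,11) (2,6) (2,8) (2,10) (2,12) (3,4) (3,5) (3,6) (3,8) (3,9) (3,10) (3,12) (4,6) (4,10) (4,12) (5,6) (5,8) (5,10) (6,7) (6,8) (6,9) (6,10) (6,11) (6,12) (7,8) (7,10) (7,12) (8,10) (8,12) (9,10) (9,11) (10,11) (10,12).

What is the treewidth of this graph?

4

A width-4 tree decomposition is:
Bags: B1 = {2, 6, 8, 10, 12}  B2 = {3, 6, 8, 10, 12}  B3 = {1, 3, 6, 8, 10}  B4 = {3, 4, 6, 10, 12}  B5 = {1, 3, 6, 9, 10}  B6 = {3, 5, 6, 8, 10}  B7 = {1, 6, 9, 10, 11}  B8 = {6, 7, 8, 10, 12}
Tree: B1–B2, B2–B3, B2–B4, B3–B5, B2–B6, B5–B7, B2–B8
Each bag holds 5 vertices, so the decomposition has width 4, which upper-bounds the treewidth. For the lower bound, the 5 vertices {1, 6, 9, 10, 11} are pairwise adjacent, and any tree decomposition puts a clique entirely inside one bag — forcing width ≥ 4. Combining the bounds, tw(G) = 4.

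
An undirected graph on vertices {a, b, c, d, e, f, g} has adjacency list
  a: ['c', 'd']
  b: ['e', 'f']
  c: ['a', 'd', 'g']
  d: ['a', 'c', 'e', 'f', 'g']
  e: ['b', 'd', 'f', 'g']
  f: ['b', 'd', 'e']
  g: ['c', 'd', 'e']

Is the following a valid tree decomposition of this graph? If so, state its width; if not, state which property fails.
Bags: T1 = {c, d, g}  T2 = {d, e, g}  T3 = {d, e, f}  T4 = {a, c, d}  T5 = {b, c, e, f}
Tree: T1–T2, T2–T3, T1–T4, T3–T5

No — bags containing vertex c are not connected in the tree.

A tree decomposition must satisfy three properties: every vertex lies in some bag; for every edge, both endpoints lie together in some bag; and for every vertex, the bags containing it form a connected subtree. Here bags containing vertex c are not connected in the tree, so the decomposition is invalid.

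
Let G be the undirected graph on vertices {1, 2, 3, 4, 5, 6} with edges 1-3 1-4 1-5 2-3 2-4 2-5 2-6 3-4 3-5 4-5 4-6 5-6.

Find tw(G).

3

A width-3 tree decomposition is:
Bags: B1 = {1, 3, 4, 5}  B2 = {2, 3, 4, 5}  B3 = {2, 4, 5, 6}
Tree: B1–B2, B2–B3
The largest bag has 4 vertices, giving width 3; this decomposition certifies tw(G) ≤ 3. Conversely, {1, 3, 4, 5} is a clique of size 4, and the vertices of any clique must share a bag in every tree decomposition; so some bag has ≥ 4 vertices and tw(G) ≥ 3. Therefore the treewidth is 3.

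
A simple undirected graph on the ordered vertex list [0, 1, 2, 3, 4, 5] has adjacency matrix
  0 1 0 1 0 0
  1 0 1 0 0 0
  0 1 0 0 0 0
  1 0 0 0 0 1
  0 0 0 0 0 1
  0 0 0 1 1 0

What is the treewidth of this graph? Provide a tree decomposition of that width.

Each bag holds 2 vertices, so the decomposition has width 1, which upper-bounds the treewidth. G has an edge, so its treewidth is at least 1. Therefore the treewidth is 1.

Treewidth 1.
Bags: B1 = {4, 5}  B2 = {3, 5}  B3 = {0, 3}  B4 = {0, 1}  B5 = {1, 2}
Tree: B1–B2, B2–B3, B3–B4, B4–B5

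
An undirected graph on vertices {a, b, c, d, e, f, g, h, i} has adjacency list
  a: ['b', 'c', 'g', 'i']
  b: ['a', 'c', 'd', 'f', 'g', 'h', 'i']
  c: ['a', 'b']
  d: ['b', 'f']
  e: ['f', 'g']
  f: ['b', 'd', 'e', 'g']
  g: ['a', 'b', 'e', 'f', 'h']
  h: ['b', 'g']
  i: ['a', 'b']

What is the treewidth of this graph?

A width-2 tree decomposition is:
Bags: B1 = {b, f, g}  B2 = {a, b, g}  B3 = {b, g, h}  B4 = {a, b, i}  B5 = {a, b, c}  B6 = {b, d, f}  B7 = {e, f, g}
Tree: B1–B2, B2–B3, B2–B4, B2–B5, B1–B6, B1–B7
Every bag has size at most 3, so the width is 3 − 1 = 2 and tw(G) ≤ 2. Conversely, {e, f, g} is a clique of size 3, and the vertices of any clique must share a bag in every tree decomposition; so some bag has ≥ 3 vertices and tw(G) ≥ 2. Therefore the treewidth is 2.

2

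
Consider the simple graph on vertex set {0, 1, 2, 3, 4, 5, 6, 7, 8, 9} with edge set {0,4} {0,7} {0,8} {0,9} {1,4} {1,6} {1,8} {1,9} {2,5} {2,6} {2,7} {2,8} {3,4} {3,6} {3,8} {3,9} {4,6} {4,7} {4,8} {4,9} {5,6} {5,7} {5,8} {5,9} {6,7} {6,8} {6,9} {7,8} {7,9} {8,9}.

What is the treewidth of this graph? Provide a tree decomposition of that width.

Treewidth 4.
One optimal decomposition is:
Bags: B1 = {5, 6, 7, 8, 9}  B2 = {4, 6, 7, 8, 9}  B3 = {2, 5, 6, 7, 8}  B4 = {0, 4, 7, 8, 9}  B5 = {1, 4, 6, 8, 9}  B6 = {3, 4, 6, 8, 9}
Tree: B1–B2, B1–B3, B2–B4, B2–B5, B2–B6

Each bag holds 5 vertices, so the decomposition has width 4, which upper-bounds the treewidth. On the other hand G contains the 5-clique {0, 4, 7, 8, 9}. A clique must lie in a single bag of any decomposition, so no decomposition can have width below 4. Combining the bounds, tw(G) = 4.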